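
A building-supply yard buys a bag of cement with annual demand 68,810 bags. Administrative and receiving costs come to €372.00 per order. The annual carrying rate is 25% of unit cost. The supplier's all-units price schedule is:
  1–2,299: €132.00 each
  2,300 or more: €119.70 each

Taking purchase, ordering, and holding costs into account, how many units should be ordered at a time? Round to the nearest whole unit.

Q* ≈ 2,300 bags

Holding cost per unit per year at price C is H = 0.25·C.
For each price level, check whether its EOQ is feasible; otherwise the best quantity at that price is the breakpoint.
EOQ at €132.00 = 1245.5 (feasible in tier 1): TC = 68,810×€132.00 + (68,810/1245.5)×372 + (1245.5/2)×0.25×€132.00 = €9,124,022.59.
EOQ at €119.70 = 1308.0 < 2300, so use break Q=2300: TC = 68,810×€119.70 + (68,810/2300.0)×372 + (2300.0/2)×0.25×€119.70 = €8,282,100.02.
Lowest total cost is €8,282,100.02 at Q = 2300.0.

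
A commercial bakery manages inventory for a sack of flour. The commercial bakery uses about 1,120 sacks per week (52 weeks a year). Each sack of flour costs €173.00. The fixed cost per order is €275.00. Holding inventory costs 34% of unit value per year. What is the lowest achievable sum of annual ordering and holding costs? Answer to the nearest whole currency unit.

Annual demand D = 1,120 × 52 = 58,240.
Holding cost H = 0.34 × €173.00 = €58.8200 per unit per year.
Q* = √(2DS/H) = √(2 × 58,240 × 275 / 58.82) ≈ 737.95.
At Q*, ordering cost (D/Q*)S equals holding cost (Q*/2)H, each = √(DSH/2).
Minimum total = √(2DSH) = √(2 × 58,240 × 275 × 58.82) ≈ 43406.477.

TC* ≈ €43,406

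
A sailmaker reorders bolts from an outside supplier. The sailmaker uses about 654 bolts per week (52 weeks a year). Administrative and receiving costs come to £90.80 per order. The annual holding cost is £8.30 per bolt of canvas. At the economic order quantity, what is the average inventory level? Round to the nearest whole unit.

Annual demand D = 654 × 52 = 34,008.
Q* = √(2DS/H) = √(2 × 34,008 × 90.8 / 8.3) ≈ 862.60.
Average inventory = Q*/2 ≈ 862.60 / 2 = 431.300.

Average inventory ≈ 431 bolts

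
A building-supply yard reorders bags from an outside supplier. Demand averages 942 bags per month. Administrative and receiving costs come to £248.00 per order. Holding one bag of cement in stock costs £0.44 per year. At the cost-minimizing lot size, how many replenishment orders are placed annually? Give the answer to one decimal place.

N ≈ 3.2 orders per year

Annual demand D = 942 × 12 = 11,304.
EOQ = √(2DS/H) = √(2 × 11,304 × 248 / 0.44) ≈ 3569.69.
Orders per year = D / Q* = 11,304 / 3569.69 ≈ 3.167.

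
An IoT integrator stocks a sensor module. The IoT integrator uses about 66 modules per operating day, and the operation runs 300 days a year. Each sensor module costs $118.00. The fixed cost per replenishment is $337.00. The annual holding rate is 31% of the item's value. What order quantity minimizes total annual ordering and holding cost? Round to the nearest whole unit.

Q* ≈ 604 modules

Annual demand D = 66 × 300 = 19,800.
Holding cost H = 0.31 × $118.00 = $36.5800 per unit per year.
EOQ = √(2DS / H) = √(2 × 19,800 × 337 / 36.58).
= √(13,345,200 / 36.58) = √364,822.3073 ≈ 604.005.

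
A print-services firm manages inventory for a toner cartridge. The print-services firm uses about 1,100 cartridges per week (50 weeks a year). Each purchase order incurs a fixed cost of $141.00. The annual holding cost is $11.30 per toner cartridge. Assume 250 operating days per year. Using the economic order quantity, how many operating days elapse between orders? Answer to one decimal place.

Annual demand D = 1,100 × 50 = 55,000.
The optimal lot size = √(2DS/H) = √(2 × 55,000 × 141 / 11.3) ≈ 1171.57.
Cycle time = Q*/D × 250 = 1171.57 / 55,000 × 250 ≈ 5.325 days.

T ≈ 5.3 days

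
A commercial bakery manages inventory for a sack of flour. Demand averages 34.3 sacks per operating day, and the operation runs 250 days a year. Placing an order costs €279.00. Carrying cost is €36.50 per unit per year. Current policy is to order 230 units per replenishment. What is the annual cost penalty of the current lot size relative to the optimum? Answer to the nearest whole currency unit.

Annual demand D = 34.3 × 250 = 8,575.
EOQ = √(2DS/H) = √(2 × 8,575 × 279 / 36.5) ≈ 362.07.
Cost at Q* = (D/Q*)S + (Q*/2)H = √(2DSH) ≈ €13,215.41.
Cost at Q = 230: (8,575/230)×279 + (230/2)×36.5 = €10,401.85 + €4,197.50 = €14,599.35.
Excess = €14,599.35 − €13,215.41 = €1,383.94.

Extra cost ≈ €1,384 per year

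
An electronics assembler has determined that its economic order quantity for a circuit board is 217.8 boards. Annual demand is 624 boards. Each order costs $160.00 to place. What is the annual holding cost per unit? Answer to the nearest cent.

Invert the EOQ relation Q*² = 2DS/H.
From Q* = √(2DS/H): H = 2DS / Q*² = 2 × 624 × 160 / 217.8² = 4.2094.

H ≈ $4.21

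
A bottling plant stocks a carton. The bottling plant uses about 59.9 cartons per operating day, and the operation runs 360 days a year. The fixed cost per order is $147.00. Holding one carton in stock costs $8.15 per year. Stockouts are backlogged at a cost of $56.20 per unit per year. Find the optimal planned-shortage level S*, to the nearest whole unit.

S* ≈ 120 cartons

Annual demand D = 59.9 × 360 = 21,564.
With planned backorders, Q* = √(2DS/H) · √((H+B)/B).
√(2DS/H) = √(2 × 21,564 × 147 / 8.15) = 881.982.
√((H+B)/B) = √((8.15+56.2)/56.2) = 1.0701.
Q* ≈ 943.769.
S* = Q* · H/(H+B) = 943.769 × 8.15/64.35 ≈ 119.529.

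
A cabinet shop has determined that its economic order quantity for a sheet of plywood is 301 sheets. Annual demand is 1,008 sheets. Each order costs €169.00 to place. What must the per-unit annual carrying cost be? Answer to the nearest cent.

H ≈ €3.76

The basic EOQ model gives Q* = √(2DS/H); rearrange for the unknown.
From Q* = √(2DS/H): H = 2DS / Q*² = 2 × 1,008 × 169 / 301² = 3.7605.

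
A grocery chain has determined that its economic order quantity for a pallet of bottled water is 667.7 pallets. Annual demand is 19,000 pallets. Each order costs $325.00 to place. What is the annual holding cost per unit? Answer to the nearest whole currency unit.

Invert the EOQ relation Q*² = 2DS/H.
From Q* = √(2DS/H): H = 2DS / Q*² = 2 × 19,000 × 325 / 667.7² = 27.7016.

H ≈ $28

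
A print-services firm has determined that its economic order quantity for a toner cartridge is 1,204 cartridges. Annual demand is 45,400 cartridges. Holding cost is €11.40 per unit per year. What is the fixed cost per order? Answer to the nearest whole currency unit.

S ≈ €182

Invert the EOQ relation Q*² = 2DS/H.
From Q* = √(2DS/H): S = Q*²H / (2D) = 1,204² × 11.4 / (2 × 45,400) = 182.0002.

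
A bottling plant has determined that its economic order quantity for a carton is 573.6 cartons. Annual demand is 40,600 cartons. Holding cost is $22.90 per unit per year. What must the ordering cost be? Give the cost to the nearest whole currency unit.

S ≈ $93

Invert the EOQ relation Q*² = 2DS/H.
From Q* = √(2DS/H): S = Q*²H / (2D) = 573.6² × 22.9 / (2 × 40,600) = 92.7893.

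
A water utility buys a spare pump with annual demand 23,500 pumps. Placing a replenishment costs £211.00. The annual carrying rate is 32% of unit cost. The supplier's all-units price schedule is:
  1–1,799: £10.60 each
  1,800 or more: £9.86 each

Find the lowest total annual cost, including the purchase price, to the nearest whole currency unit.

Holding cost per unit per year at price C is H = 0.32·C.
Evaluate total cost at each tier's feasible EOQ or, if the EOQ is below the tier, at the tier's minimum quantity.
EOQ at £10.60 = 1709.9 (feasible in tier 1): TC = 23,500×£10.60 + (23,500/1709.9)×211 + (1709.9/2)×0.32×£10.60 = £254,899.87.
EOQ at £9.86 = 1772.9 < 1800, so use break Q=1800: TC = 23,500×£9.86 + (23,500/1800.0)×211 + (1800.0/2)×0.32×£9.86 = £237,304.40.
Lowest total cost among the candidates is at Q = 1800.0.

TC* ≈ £237,304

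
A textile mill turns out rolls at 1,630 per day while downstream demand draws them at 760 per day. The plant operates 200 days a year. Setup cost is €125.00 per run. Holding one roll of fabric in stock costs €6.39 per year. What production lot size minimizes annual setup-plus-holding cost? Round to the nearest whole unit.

Annual demand D = 760 × 200 = 152,000.
Production build-up factor (1 − d/p) = 1 − 760/1,630 = 0.5337.
Q* = √(2DS / (H(1 − d/p))) = √(2 × 152,000 × 125 / (6.39 × 0.5337)).
= √(38,000,000 / 3.4106) ≈ 3337.917.

Q* ≈ 3,338 rolls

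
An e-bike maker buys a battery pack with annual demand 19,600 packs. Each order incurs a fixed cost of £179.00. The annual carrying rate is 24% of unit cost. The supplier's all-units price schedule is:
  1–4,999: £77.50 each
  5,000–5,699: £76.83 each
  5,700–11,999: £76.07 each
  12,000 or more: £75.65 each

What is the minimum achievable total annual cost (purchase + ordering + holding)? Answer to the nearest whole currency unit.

Holding cost per unit per year at price C is H = 0.24·C.
Candidates are each tier's EOQ (if it falls in that tier) and each price-break quantity.
EOQ at £77.50 = 614.2 (feasible in tier 1): TC = 19,600×£77.50 + (19,600/614.2)×179 + (614.2/2)×0.24×£77.50 = £1,530,424.21.
EOQ at £76.83 = 616.9 < 5000, so use break Q=5000: TC = 19,600×£76.83 + (19,600/5000.0)×179 + (5000.0/2)×0.24×£76.83 = £1,552,667.68.
EOQ at £76.07 = 620.0 < 5700, so use break Q=5700: TC = 19,600×£76.07 + (19,600/5700.0)×179 + (5700.0/2)×0.24×£76.07 = £1,543,619.39.
EOQ at £75.65 = 621.7 < 12000, so use break Q=12000: TC = 19,600×£75.65 + (19,600/12000.0)×179 + (12000.0/2)×0.24×£75.65 = £1,591,968.37.
Lowest total cost among the candidates is at Q = 614.2.

TC* ≈ £1,530,424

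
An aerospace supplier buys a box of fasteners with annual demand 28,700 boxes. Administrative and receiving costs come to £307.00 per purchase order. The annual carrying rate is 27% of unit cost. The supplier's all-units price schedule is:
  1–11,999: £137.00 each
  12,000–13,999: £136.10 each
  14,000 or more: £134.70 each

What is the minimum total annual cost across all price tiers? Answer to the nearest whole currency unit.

TC* ≈ £3,957,431

Holding cost per unit per year at price C is H = 0.27·C.
Evaluate total cost at each tier's feasible EOQ or, if the EOQ is below the tier, at the tier's minimum quantity.
EOQ at £137.00 = 690.2 (feasible in tier 1): TC = 28,700×£137.00 + (28,700/690.2)×307 + (690.2/2)×0.27×£137.00 = £3,957,430.97.
EOQ at £136.10 = 692.5 < 12000, so use break Q=12000: TC = 28,700×£136.10 + (28,700/12000.0)×307 + (12000.0/2)×0.27×£136.10 = £4,127,286.24.
EOQ at £134.70 = 696.1 < 14000, so use break Q=14000: TC = 28,700×£134.70 + (28,700/14000.0)×307 + (14000.0/2)×0.27×£134.70 = £4,121,102.35.
Lowest total cost among the candidates is at Q = 690.2.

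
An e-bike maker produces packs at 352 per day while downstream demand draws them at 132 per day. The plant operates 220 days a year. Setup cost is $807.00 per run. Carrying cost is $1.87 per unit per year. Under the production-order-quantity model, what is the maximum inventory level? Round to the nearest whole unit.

Annual demand D = 132 × 220 = 29,040.
Production build-up factor (1 − d/p) = 1 − 132/352 = 0.6250.
Q* = √(2DS / (H(1 − d/p))) = √(2 × 29,040 × 807 / (1.87 × 0.6250)).
= √(46,870,560 / 1.1688) ≈ 6332.705.
Maximum inventory = Q*(1 − d/p) = 6332.705 × 0.6250 ≈ 3957.941.

I_max ≈ 3,958 packs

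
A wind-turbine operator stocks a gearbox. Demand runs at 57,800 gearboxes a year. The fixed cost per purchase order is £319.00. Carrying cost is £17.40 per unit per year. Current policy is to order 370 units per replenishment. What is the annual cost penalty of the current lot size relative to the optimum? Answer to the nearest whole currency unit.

Extra cost ≈ £27,721 per year

EOQ = √(2DS/H) = √(2 × 57,800 × 319 / 17.4) ≈ 1455.79.
Cost at Q* = (D/Q*)S + (Q*/2)H = √(2DSH) ≈ £25,330.80.
Cost at Q = 370: (57,800/370)×319 + (370/2)×17.4 = £49,832.97 + £3,219.00 = £53,051.97.
Excess = £53,051.97 − £25,330.80 = £27,721.17.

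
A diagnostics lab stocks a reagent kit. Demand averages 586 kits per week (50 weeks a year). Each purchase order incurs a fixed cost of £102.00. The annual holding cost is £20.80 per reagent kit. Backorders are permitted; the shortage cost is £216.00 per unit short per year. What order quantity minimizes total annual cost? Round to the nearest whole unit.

Annual demand D = 586 × 50 = 29,300.
With planned backorders, Q* = √(2DS/H) · √((H+B)/B).
√(2DS/H) = √(2 × 29,300 × 102 / 20.8) = 536.065.
√((H+B)/B) = √((20.8+216)/216) = 1.0470.
Q* ≈ 561.282.

Q* ≈ 561 kits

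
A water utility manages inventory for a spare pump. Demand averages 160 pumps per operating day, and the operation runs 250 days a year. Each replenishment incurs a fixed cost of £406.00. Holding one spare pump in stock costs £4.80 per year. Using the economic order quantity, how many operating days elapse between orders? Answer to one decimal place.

T ≈ 16.3 days

Annual demand D = 160 × 250 = 40,000.
The optimal lot size = √(2DS/H) = √(2 × 40,000 × 406 / 4.8) ≈ 2601.28.
Cycle time = Q*/D × 250 = 2601.28 / 40,000 × 250 ≈ 16.258 days.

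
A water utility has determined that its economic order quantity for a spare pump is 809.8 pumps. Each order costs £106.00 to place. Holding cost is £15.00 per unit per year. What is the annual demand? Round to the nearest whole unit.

Invert the EOQ relation Q*² = 2DS/H.
From Q* = √(2DS/H): D = Q*²H / (2S) = 809.8² × 15 / (2 × 106) = 46399.248.

D ≈ 46,399 pumps per year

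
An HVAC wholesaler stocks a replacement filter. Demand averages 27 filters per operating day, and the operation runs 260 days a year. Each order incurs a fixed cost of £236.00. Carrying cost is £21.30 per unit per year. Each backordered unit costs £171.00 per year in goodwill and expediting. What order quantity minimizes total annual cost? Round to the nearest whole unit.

Q* ≈ 418 filters

Annual demand D = 27 × 260 = 7,020.
With planned backorders, Q* = √(2DS/H) · √((H+B)/B).
√(2DS/H) = √(2 × 7,020 × 236 / 21.3) = 394.412.
√((H+B)/B) = √((21.3+171)/171) = 1.0605.
Q* ≈ 418.255.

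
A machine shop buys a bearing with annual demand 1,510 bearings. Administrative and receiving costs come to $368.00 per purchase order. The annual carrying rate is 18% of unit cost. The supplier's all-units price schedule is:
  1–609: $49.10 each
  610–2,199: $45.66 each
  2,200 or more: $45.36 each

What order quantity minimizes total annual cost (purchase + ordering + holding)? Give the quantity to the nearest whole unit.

Q* ≈ 610 bearings

Holding cost per unit per year at price C is H = 0.18·C.
Evaluate total cost at each tier's feasible EOQ or, if the EOQ is below the tier, at the tier's minimum quantity.
EOQ at $49.10 = 354.6 (feasible in tier 1): TC = 1,510×$49.10 + (1,510/354.6)×368 + (354.6/2)×0.18×$49.10 = $77,275.04.
EOQ at $45.66 = 367.7 < 610, so use break Q=610: TC = 1,510×$45.66 + (1,510/610.0)×368 + (610.0/2)×0.18×$45.66 = $72,364.28.
EOQ at $45.36 = 368.9 < 2200, so use break Q=2200: TC = 1,510×$45.36 + (1,510/2200.0)×368 + (2200.0/2)×0.18×$45.36 = $77,727.46.
Lowest total cost is $72,364.28 at Q = 610.0.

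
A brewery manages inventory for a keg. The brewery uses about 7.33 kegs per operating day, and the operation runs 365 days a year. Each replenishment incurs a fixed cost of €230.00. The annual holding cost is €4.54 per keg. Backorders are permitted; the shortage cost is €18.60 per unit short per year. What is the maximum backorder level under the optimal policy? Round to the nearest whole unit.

Annual demand D = 7.33 × 365 = 2,675.45.
With planned backorders, Q* = √(2DS/H) · √((H+B)/B).
√(2DS/H) = √(2 × 2,675.45 × 230 / 4.54) = 520.654.
√((H+B)/B) = √((4.54+18.6)/18.6) = 1.1154.
Q* ≈ 580.730.
S* = Q* · H/(H+B) = 580.730 × 4.54/23.14 ≈ 113.938.

S* ≈ 114 kegs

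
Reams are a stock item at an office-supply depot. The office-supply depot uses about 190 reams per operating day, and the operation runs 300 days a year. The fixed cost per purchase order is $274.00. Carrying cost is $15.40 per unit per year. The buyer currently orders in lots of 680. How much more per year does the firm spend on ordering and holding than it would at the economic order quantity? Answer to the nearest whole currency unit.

Extra cost ≈ $6,271 per year

Annual demand D = 190 × 300 = 57,000.
EOQ = √(2DS/H) = √(2 × 57,000 × 274 / 15.4) ≈ 1424.19.
Cost at Q* = (D/Q*)S + (Q*/2)H = √(2DSH) ≈ $21,932.50.
Cost at Q = 680: (57,000/680)×274 + (680/2)×15.4 = $22,967.65 + $5,236.00 = $28,203.65.
Excess = $28,203.65 − $21,932.50 = $6,271.15.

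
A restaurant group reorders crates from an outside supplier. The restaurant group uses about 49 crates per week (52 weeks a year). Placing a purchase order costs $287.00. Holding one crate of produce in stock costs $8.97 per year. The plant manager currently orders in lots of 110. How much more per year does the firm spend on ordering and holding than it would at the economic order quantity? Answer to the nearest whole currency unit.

Annual demand D = 49 × 52 = 2,548.
EOQ = √(2DS/H) = √(2 × 2,548 × 287 / 8.97) ≈ 403.79.
Cost at Q* = (D/Q*)S + (Q*/2)H = √(2DSH) ≈ $3,622.03.
Cost at Q = 110: (2,548/110)×287 + (110/2)×8.97 = $6,647.96 + $493.35 = $7,141.31.
Excess = $7,141.31 − $3,622.03 = $3,519.29.

Extra cost ≈ $3,519 per year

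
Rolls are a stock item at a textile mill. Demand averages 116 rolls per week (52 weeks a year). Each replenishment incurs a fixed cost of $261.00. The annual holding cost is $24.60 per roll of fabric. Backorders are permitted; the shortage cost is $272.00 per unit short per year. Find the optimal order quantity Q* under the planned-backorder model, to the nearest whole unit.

Annual demand D = 116 × 52 = 6,032.
With planned backorders, Q* = √(2DS/H) · √((H+B)/B).
√(2DS/H) = √(2 × 6,032 × 261 / 24.6) = 357.765.
√((H+B)/B) = √((24.6+272)/272) = 1.0442.
Q* ≈ 373.594.

Q* ≈ 374 rolls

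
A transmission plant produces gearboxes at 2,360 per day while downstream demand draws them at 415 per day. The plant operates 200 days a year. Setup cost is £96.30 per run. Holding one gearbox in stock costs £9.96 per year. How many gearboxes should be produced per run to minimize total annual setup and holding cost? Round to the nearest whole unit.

Annual demand D = 415 × 200 = 83,000.
Production build-up factor (1 − d/p) = 1 − 415/2,360 = 0.8242.
Q* = √(2DS / (H(1 − d/p))) = √(2 × 83,000 × 96.3 / (9.96 × 0.8242)).
= √(15,985,800 / 8.2086) ≈ 1395.512.

Q* ≈ 1,396 gearboxes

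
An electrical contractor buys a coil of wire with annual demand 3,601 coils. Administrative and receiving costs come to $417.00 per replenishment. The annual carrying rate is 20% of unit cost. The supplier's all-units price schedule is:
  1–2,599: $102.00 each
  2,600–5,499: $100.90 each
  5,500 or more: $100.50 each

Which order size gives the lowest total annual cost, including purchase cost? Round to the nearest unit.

Q* ≈ 384 coils

Holding cost per unit per year at price C is H = 0.20·C.
Candidates are each tier's EOQ (if it falls in that tier) and each price-break quantity.
EOQ at $102.00 = 383.7 (feasible in tier 1): TC = 3,601×$102.00 + (3,601/383.7)×417 + (383.7/2)×0.20×$102.00 = $375,129.26.
EOQ at $100.90 = 385.8 < 2600, so use break Q=2600: TC = 3,601×$100.90 + (3,601/2600.0)×417 + (2600.0/2)×0.20×$100.90 = $390,152.45.
EOQ at $100.50 = 386.5 < 5500, so use break Q=5500: TC = 3,601×$100.50 + (3,601/5500.0)×417 + (5500.0/2)×0.20×$100.50 = $417,448.52.
Lowest total cost is $375,129.26 at Q = 383.7.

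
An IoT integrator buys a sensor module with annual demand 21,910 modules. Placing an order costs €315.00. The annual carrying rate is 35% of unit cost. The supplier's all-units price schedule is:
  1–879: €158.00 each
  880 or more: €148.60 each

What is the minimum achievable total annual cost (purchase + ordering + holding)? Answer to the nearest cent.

TC* ≈ €3,286,553.18

Holding cost per unit per year at price C is H = 0.35·C.
Candidates are each tier's EOQ (if it falls in that tier) and each price-break quantity.
EOQ at €158.00 = 499.6 (feasible in tier 1): TC = 21,910×€158.00 + (21,910/499.6)×315 + (499.6/2)×0.35×€158.00 = €3,489,408.29.
EOQ at €148.60 = 515.2 < 880, so use break Q=880: TC = 21,910×€148.60 + (21,910/880.0)×315 + (880.0/2)×0.35×€148.60 = €3,286,553.18.
Lowest total cost among the candidates is at Q = 880.0.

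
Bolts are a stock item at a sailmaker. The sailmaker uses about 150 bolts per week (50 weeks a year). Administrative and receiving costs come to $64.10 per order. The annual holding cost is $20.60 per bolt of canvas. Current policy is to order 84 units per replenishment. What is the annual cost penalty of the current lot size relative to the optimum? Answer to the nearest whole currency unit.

Extra cost ≈ $2,138 per year

Annual demand D = 150 × 50 = 7,500.
EOQ = √(2DS/H) = √(2 × 7,500 × 64.1 / 20.6) ≈ 216.04.
Cost at Q* = (D/Q*)S + (Q*/2)H = √(2DSH) ≈ $4,450.49.
Cost at Q = 84: (7,500/84)×64.1 + (84/2)×20.6 = $5,723.21 + $865.20 = $6,588.41.
Excess = $6,588.41 − $4,450.49 = $2,137.92.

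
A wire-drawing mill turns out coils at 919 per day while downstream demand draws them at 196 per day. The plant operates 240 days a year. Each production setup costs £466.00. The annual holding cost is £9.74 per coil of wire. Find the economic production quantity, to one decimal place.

Q* ≈ 2,391.9 coils

Annual demand D = 196 × 240 = 47,040.
Production build-up factor (1 − d/p) = 1 − 196/919 = 0.7867.
Q* = √(2DS / (H(1 − d/p))) = √(2 × 47,040 × 466 / (9.74 × 0.7867)).
= √(43,841,280 / 7.6627) ≈ 2391.943.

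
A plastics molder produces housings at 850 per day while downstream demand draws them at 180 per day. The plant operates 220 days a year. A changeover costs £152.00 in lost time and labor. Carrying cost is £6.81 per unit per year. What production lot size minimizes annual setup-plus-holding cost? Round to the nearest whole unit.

Annual demand D = 180 × 220 = 39,600.
Production build-up factor (1 − d/p) = 1 − 180/850 = 0.7882.
Q* = √(2DS / (H(1 − d/p))) = √(2 × 39,600 × 152 / (6.81 × 0.7882)).
= √(12,038,400 / 5.3679) ≈ 1497.555.

Q* ≈ 1,498 housings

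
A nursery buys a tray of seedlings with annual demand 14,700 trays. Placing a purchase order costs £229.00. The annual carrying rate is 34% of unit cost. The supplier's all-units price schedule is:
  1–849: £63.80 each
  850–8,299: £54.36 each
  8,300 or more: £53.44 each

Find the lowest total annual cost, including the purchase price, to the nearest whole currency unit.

TC* ≈ £810,907

Holding cost per unit per year at price C is H = 0.34·C.
Candidates are each tier's EOQ (if it falls in that tier) and each price-break quantity.
EOQ at £63.80 = 557.1 (feasible in tier 1): TC = 14,700×£63.80 + (14,700/557.1)×229 + (557.1/2)×0.34×£63.80 = £949,944.85.
EOQ at £54.36 = 603.5 < 850, so use break Q=850: TC = 14,700×£54.36 + (14,700/850.0)×229 + (850.0/2)×0.34×£54.36 = £810,907.37.
EOQ at £53.44 = 608.7 < 8300, so use break Q=8300: TC = 14,700×£53.44 + (14,700/8300.0)×229 + (8300.0/2)×0.34×£53.44 = £861,377.42.
Lowest total cost among the candidates is at Q = 850.0.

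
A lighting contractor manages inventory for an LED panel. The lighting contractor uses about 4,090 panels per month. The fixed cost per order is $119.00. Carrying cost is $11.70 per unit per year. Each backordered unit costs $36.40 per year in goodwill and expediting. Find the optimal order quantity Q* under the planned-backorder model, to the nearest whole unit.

Q* ≈ 1,149 panels

Annual demand D = 4,090 × 12 = 49,080.
With planned backorders, Q* = √(2DS/H) · √((H+B)/B).
√(2DS/H) = √(2 × 49,080 × 119 / 11.7) = 999.189.
√((H+B)/B) = √((11.7+36.4)/36.4) = 1.1495.
Q* ≈ 1148.602.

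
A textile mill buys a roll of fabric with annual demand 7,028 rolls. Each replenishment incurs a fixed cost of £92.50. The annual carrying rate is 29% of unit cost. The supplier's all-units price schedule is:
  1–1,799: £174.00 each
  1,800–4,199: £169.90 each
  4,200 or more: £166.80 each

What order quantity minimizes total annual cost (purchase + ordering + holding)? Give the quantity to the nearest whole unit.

Q* ≈ 161 rolls

Holding cost per unit per year at price C is H = 0.29·C.
For each price level, check whether its EOQ is feasible; otherwise the best quantity at that price is the breakpoint.
EOQ at £174.00 = 160.5 (feasible in tier 1): TC = 7,028×£174.00 + (7,028/160.5)×92.5 + (160.5/2)×0.29×£174.00 = £1,230,971.82.
EOQ at £169.90 = 162.4 < 1800, so use break Q=1800: TC = 7,028×£169.90 + (7,028/1800.0)×92.5 + (1800.0/2)×0.29×£169.90 = £1,238,762.26.
EOQ at £166.80 = 163.9 < 4200, so use break Q=4200: TC = 7,028×£166.80 + (7,028/4200.0)×92.5 + (4200.0/2)×0.29×£166.80 = £1,274,006.38.
Lowest total cost is £1,230,971.82 at Q = 160.5.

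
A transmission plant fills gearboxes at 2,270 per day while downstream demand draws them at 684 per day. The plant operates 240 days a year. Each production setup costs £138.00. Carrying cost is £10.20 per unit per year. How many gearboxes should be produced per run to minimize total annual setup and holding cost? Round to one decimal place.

Q* ≈ 2,521.4 gearboxes

Annual demand D = 684 × 240 = 164,160.
Production build-up factor (1 − d/p) = 1 − 684/2,270 = 0.6987.
Q* = √(2DS / (H(1 − d/p))) = √(2 × 164,160 × 138 / (10.2 × 0.6987)).
= √(45,308,160 / 7.1265) ≈ 2521.445.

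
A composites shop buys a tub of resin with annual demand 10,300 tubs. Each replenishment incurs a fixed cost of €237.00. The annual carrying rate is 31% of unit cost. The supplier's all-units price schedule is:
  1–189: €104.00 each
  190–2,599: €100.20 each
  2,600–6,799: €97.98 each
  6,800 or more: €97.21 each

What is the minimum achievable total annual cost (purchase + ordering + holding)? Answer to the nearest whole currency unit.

TC* ≈ €1,044,375

Holding cost per unit per year at price C is H = 0.31·C.
For each price level, check whether its EOQ is feasible; otherwise the best quantity at that price is the breakpoint.
Tier 1 (€104.00): EOQ = 389.1 exceeds tier's upper bound 189, so this tier is dominated.
EOQ at €100.20 = 396.5 (feasible in tier 2): TC = 10,300×€100.20 + (10,300/396.5)×237 + (396.5/2)×0.31×€100.20 = €1,044,374.66.
EOQ at €97.98 = 400.9 < 2600, so use break Q=2600: TC = 10,300×€97.98 + (10,300/2600.0)×237 + (2600.0/2)×0.31×€97.98 = €1,049,618.82.
EOQ at €97.21 = 402.5 < 6800, so use break Q=6800: TC = 10,300×€97.21 + (10,300/6800.0)×237 + (6800.0/2)×0.31×€97.21 = €1,104,081.33.
Lowest total cost among the candidates is at Q = 396.5.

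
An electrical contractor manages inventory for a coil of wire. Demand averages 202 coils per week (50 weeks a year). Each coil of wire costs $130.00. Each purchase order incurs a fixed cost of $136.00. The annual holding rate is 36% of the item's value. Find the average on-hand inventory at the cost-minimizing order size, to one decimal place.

Average inventory ≈ 121.1 coils

Annual demand D = 202 × 50 = 10,100.
Holding cost H = 0.36 × $130.00 = $46.8000 per unit per year.
Q* = √(2DS/H) = √(2 × 10,100 × 136 / 46.8) ≈ 242.28.
Average inventory = Q*/2 ≈ 242.28 / 2 = 121.141.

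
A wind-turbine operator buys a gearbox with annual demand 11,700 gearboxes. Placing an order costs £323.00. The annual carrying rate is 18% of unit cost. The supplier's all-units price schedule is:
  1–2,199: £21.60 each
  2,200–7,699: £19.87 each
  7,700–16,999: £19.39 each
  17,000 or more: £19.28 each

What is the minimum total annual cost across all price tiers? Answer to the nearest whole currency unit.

TC* ≈ £238,131

Holding cost per unit per year at price C is H = 0.18·C.
Evaluate total cost at each tier's feasible EOQ or, if the EOQ is below the tier, at the tier's minimum quantity.
EOQ at £21.60 = 1394.3 (feasible in tier 1): TC = 11,700×£21.60 + (11,700/1394.3)×323 + (1394.3/2)×0.18×£21.60 = £258,140.91.
EOQ at £19.87 = 1453.7 < 2200, so use break Q=2200: TC = 11,700×£19.87 + (11,700/2200.0)×323 + (2200.0/2)×0.18×£19.87 = £238,131.03.
EOQ at £19.39 = 1471.6 < 7700, so use break Q=7700: TC = 11,700×£19.39 + (11,700/7700.0)×323 + (7700.0/2)×0.18×£19.39 = £240,791.06.
EOQ at £19.28 = 1475.8 < 17000, so use break Q=17000: TC = 11,700×£19.28 + (11,700/17000.0)×323 + (17000.0/2)×0.18×£19.28 = £255,296.70.
Lowest total cost among the candidates is at Q = 2200.0.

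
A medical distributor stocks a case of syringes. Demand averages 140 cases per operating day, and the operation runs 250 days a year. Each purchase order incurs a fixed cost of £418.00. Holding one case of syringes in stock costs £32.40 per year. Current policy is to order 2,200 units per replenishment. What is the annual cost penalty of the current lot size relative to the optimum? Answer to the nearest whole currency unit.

Extra cost ≈ £11,500 per year

Annual demand D = 140 × 250 = 35,000.
EOQ = √(2DS/H) = √(2 × 35,000 × 418 / 32.4) ≈ 950.31.
Cost at Q* = (D/Q*)S + (Q*/2)H = √(2DSH) ≈ £30,790.00.
Cost at Q = 2,200: (35,000/2,200)×418 + (2,200/2)×32.4 = £6,650.00 + £35,640.00 = £42,290.00.
Excess = £42,290.00 − £30,790.00 = £11,500.00.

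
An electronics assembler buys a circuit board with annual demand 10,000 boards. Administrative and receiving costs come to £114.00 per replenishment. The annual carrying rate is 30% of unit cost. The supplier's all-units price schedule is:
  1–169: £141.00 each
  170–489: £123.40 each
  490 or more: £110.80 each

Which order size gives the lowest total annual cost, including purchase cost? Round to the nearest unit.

Holding cost per unit per year at price C is H = 0.30·C.
Candidates are each tier's EOQ (if it falls in that tier) and each price-break quantity.
Tier 1 (£141.00): EOQ = 232.2 exceeds tier's upper bound 169, so this tier is dominated.
EOQ at £123.40 = 248.2 (feasible in tier 2): TC = 10,000×£123.40 + (10,000/248.2)×114 + (248.2/2)×0.30×£123.40 = £1,243,187.25.
EOQ at £110.80 = 261.9 < 490, so use break Q=490: TC = 10,000×£110.80 + (10,000/490.0)×114 + (490.0/2)×0.30×£110.80 = £1,118,470.33.
Lowest total cost is £1,118,470.33 at Q = 490.0.

Q* ≈ 490 boards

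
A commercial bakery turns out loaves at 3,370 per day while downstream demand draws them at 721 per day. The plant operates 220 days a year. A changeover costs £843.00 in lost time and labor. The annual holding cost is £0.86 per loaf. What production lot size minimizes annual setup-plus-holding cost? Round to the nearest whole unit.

Annual demand D = 721 × 220 = 158,620.
Production build-up factor (1 − d/p) = 1 − 721/3,370 = 0.7861.
Q* = √(2DS / (H(1 − d/p))) = √(2 × 158,620 × 843 / (0.86 × 0.7861)).
= √(267,433,320 / 0.676) ≈ 19889.896.

Q* ≈ 19,890 loaves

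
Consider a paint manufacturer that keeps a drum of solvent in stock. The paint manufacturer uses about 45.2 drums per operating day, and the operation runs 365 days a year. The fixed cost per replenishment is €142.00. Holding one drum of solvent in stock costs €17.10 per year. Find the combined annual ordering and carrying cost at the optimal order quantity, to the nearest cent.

Annual demand D = 45.2 × 365 = 16,498.
The optimal lot size = √(2DS/H) = √(2 × 16,498 × 142 / 17.1) ≈ 523.45.
At Q*, ordering cost (D/Q*)S equals holding cost (Q*/2)H, each = √(DSH/2).
Minimum total = √(2DSH) = √(2 × 16,498 × 142 × 17.1) ≈ 8951.027.

TC* ≈ €8,951.03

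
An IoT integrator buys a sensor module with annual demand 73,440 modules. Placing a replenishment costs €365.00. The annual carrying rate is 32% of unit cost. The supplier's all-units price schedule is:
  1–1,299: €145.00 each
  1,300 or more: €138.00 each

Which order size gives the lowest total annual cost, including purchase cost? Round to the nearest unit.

Q* ≈ 1,300 modules

Holding cost per unit per year at price C is H = 0.32·C.
Candidates are each tier's EOQ (if it falls in that tier) and each price-break quantity.
EOQ at €145.00 = 1074.9 (feasible in tier 1): TC = 73,440×€145.00 + (73,440/1074.9)×365 + (1074.9/2)×0.32×€145.00 = €10,698,675.44.
EOQ at €138.00 = 1101.8 < 1300, so use break Q=1300: TC = 73,440×€138.00 + (73,440/1300.0)×365 + (1300.0/2)×0.32×€138.00 = €10,184,043.69.
Lowest total cost is €10,184,043.69 at Q = 1300.0.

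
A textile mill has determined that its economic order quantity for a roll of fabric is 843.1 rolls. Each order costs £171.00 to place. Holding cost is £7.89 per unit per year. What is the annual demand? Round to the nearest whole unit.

Invert the EOQ relation Q*² = 2DS/H.
From Q* = √(2DS/H): D = Q*²H / (2S) = 843.1² × 7.89 / (2 × 171) = 16398.687.

D ≈ 16,399 rolls per year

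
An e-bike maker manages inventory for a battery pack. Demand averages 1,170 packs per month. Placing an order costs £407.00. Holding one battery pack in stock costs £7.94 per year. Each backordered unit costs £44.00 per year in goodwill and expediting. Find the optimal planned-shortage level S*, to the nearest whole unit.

Annual demand D = 1,170 × 12 = 14,040.
With planned backorders, Q* = √(2DS/H) · √((H+B)/B).
√(2DS/H) = √(2 × 14,040 × 407 / 7.94) = 1199.735.
√((H+B)/B) = √((7.94+44)/44) = 1.0865.
Q* ≈ 1303.497.
S* = Q* · H/(H+B) = 1303.497 × 7.94/51.94 ≈ 199.264.

S* ≈ 199 packs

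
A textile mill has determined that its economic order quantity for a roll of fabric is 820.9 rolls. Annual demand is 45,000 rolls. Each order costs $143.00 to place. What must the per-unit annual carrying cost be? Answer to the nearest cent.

H ≈ $19.10

Squaring Q* = √(2DS/H) gives Q*² = 2DS/H.
From Q* = √(2DS/H): H = 2DS / Q*² = 2 × 45,000 × 143 / 820.9² = 19.0984.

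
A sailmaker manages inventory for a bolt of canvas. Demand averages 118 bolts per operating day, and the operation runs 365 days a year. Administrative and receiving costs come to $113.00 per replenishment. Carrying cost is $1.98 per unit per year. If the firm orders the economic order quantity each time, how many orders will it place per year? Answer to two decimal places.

N ≈ 19.43 orders per year

Annual demand D = 118 × 365 = 43,070.
Q* = √(2DS/H) = √(2 × 43,070 × 113 / 1.98) ≈ 2217.22.
Orders per year = D / Q* = 43,070 / 2217.22 ≈ 19.425.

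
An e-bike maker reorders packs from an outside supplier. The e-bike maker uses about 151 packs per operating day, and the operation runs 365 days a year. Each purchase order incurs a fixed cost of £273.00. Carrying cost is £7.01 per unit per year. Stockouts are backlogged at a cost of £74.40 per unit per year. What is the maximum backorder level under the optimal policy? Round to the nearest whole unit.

Annual demand D = 151 × 365 = 55,115.
With planned backorders, Q* = √(2DS/H) · √((H+B)/B).
√(2DS/H) = √(2 × 55,115 × 273 / 7.01) = 2071.916.
√((H+B)/B) = √((7.01+74.4)/74.4) = 1.0460.
Q* ≈ 2167.328.
S* = Q* · H/(H+B) = 2167.328 × 7.01/81.41 ≈ 186.623.

S* ≈ 187 packs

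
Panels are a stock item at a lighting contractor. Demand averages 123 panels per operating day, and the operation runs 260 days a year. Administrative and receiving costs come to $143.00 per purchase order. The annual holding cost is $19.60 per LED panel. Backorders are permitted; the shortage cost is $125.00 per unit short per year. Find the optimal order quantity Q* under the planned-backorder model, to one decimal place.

Annual demand D = 123 × 260 = 31,980.
With planned backorders, Q* = √(2DS/H) · √((H+B)/B).
√(2DS/H) = √(2 × 31,980 × 143 / 19.6) = 683.116.
√((H+B)/B) = √((19.6+125)/125) = 1.0755.
Q* ≈ 734.723.

Q* ≈ 734.7 panels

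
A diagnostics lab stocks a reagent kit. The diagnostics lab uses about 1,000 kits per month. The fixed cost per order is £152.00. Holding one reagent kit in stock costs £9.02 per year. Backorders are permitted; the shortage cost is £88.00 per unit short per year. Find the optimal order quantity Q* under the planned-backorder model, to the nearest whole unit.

Annual demand D = 1,000 × 12 = 12,000.
With planned backorders, Q* = √(2DS/H) · √((H+B)/B).
√(2DS/H) = √(2 × 12,000 × 152 / 9.02) = 635.952.
√((H+B)/B) = √((9.02+88)/88) = 1.0500.
Q* ≈ 667.749.

Q* ≈ 668 kits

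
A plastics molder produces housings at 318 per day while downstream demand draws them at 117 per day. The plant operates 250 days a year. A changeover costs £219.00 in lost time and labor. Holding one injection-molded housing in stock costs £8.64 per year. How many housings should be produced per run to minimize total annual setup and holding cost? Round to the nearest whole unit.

Annual demand D = 117 × 250 = 29,250.
Production build-up factor (1 − d/p) = 1 − 117/318 = 0.6321.
Q* = √(2DS / (H(1 − d/p))) = √(2 × 29,250 × 219 / (8.64 × 0.6321)).
= √(12,811,500 / 5.4611) ≈ 1531.647.

Q* ≈ 1,532 housings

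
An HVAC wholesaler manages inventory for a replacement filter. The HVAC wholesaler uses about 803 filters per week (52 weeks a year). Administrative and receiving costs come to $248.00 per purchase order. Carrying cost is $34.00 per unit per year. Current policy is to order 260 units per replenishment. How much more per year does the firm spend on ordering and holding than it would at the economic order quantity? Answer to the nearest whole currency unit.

Extra cost ≈ $17,713 per year

Annual demand D = 803 × 52 = 41,756.
EOQ = √(2DS/H) = √(2 × 41,756 × 248 / 34) ≈ 780.48.
Cost at Q* = (D/Q*)S + (Q*/2)H = √(2DSH) ≈ $26,536.26.
Cost at Q = 260: (41,756/260)×248 + (260/2)×34 = $39,828.80 + $4,420.00 = $44,248.80.
Excess = $44,248.80 − $26,536.26 = $17,712.54.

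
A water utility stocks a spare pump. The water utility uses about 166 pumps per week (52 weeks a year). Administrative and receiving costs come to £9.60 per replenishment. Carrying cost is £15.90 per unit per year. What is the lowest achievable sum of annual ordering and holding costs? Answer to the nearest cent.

TC* ≈ £1,623.32

Annual demand D = 166 × 52 = 8,632.
Q* = √(2DS/H) = √(2 × 8,632 × 9.6 / 15.9) ≈ 102.10.
At Q*, ordering cost (D/Q*)S equals holding cost (Q*/2)H, each = √(DSH/2).
Minimum total = √(2DSH) = √(2 × 8,632 × 9.6 × 15.9) ≈ 1623.323.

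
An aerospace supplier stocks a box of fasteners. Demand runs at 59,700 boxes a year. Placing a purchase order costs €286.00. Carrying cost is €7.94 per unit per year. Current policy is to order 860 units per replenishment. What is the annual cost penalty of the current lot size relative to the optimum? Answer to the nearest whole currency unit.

EOQ = √(2DS/H) = √(2 × 59,700 × 286 / 7.94) ≈ 2073.84.
Cost at Q* = (D/Q*)S + (Q*/2)H = √(2DSH) ≈ €16,466.28.
Cost at Q = 860: (59,700/860)×286 + (860/2)×7.94 = €19,853.72 + €3,414.20 = €23,267.92.
Excess = €23,267.92 − €16,466.28 = €6,801.64.

Extra cost ≈ €6,802 per year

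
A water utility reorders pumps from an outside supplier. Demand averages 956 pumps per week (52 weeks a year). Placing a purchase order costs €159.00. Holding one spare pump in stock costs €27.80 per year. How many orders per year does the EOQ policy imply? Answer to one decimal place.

Annual demand D = 956 × 52 = 49,712.
Q* = √(2DS/H) = √(2 × 49,712 × 159 / 27.8) ≈ 754.09.
Orders per year = D / Q* = 49,712 / 754.09 ≈ 65.923.

N ≈ 65.9 orders per year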